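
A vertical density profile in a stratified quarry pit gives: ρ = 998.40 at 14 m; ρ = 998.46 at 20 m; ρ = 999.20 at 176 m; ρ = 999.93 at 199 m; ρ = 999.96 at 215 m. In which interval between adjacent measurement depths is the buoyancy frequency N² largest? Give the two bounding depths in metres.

176–199 m

Compute the density gradient over each adjacent pair:
  14–20 m: Δρ/Δz = 0.06/6 = 0.010 kg m⁻⁴
  20–176 m: Δρ/Δz = 0.74/156 = 4.7 × 10⁻³ kg m⁻⁴
  176–199 m: Δρ/Δz = 0.73/23 = 0.032 kg m⁻⁴
  199–215 m: Δρ/Δz = 0.03/16 = 1.9 × 10⁻³ kg m⁻⁴
The largest gradient is in the 176–199 m interval — the pycnocline.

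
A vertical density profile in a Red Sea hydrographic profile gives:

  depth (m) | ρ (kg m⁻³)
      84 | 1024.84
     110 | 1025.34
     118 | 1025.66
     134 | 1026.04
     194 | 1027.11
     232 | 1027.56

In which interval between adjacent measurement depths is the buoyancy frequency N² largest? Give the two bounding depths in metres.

Compute the density gradient over each adjacent pair:
  84–110 m: Δρ/Δz = 0.50/26 = 0.019 kg m⁻⁴
  110–118 m: Δρ/Δz = 0.32/8 = 0.040 kg m⁻⁴
  118–134 m: Δρ/Δz = 0.38/16 = 0.024 kg m⁻⁴
  134–194 m: Δρ/Δz = 1.07/60 = 0.018 kg m⁻⁴
  194–232 m: Δρ/Δz = 0.45/38 = 0.012 kg m⁻⁴
The largest gradient is in the 110–118 m interval — the pycnocline.

110–118 m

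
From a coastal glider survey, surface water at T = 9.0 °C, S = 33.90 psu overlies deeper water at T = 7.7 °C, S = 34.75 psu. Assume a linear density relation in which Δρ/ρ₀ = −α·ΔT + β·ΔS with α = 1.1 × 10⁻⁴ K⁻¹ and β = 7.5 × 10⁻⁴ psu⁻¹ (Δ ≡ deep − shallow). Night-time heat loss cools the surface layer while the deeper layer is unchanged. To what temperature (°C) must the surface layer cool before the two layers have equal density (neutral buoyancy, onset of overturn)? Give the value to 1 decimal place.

1.9 °C

Neutral buoyancy requires Δρ = 0, i.e. −α(T_deep − T_surf′) + β(S_deep − S_surf) = 0.
T_surf′ = T_deep − (β/α)·ΔS = 7.7 − (7.5 × 10⁻⁴/1.1 × 10⁻⁴)·(+0.85) = 1.905 °C.
Cooling required: 9.0 − (1.905) = 7.095 °C.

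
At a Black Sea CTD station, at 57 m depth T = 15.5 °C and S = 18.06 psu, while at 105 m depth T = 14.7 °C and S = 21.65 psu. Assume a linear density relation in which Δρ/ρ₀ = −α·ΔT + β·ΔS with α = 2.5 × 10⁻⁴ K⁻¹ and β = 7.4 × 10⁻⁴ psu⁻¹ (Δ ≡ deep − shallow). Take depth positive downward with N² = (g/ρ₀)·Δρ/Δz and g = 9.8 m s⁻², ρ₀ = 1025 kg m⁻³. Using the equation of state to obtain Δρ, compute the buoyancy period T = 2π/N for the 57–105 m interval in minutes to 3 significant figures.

ΔT = -0.8 K, ΔS = +3.59 psu (deep − shallow).
Δρ/ρ₀ = −αΔT + βΔS = 2.00 × 10⁻⁴ + 2.6566 × 10⁻³ = 2.8566 × 10⁻³, so Δρ ≈ 2.928 kg m⁻³.
N² = (g/ρ₀)·Δρ/Δz = g·(Δρ/ρ₀)/Δz = 9.8 × 2.8566 × 10⁻³ / 48 = 5.8322 × 10⁻⁴ s⁻².
N = √(5.8322 × 10⁻⁴) = 0.024150 rad s⁻¹ → T = 2π/N = 260.17 s = 4.3362 min ≈ 4.34 min.

4.34 min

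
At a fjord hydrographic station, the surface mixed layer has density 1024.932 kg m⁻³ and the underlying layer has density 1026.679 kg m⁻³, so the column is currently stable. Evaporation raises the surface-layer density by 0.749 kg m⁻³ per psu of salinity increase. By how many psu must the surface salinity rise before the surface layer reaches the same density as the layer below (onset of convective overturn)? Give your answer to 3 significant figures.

2.33 psu

Density deficit of the surface layer: 1026.679 − 1024.932 = 1.747 kg m⁻³.
Required change = 1.747 / 0.749 = 2.33 psu.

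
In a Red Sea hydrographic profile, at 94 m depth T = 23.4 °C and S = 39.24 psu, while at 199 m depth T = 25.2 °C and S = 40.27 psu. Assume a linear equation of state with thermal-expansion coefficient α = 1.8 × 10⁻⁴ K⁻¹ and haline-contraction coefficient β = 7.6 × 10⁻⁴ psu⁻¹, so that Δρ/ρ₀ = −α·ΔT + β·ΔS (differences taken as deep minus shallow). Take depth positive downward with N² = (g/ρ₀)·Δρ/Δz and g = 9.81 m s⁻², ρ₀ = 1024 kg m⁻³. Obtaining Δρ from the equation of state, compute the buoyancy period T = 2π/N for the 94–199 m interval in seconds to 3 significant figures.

960 s

ΔT = +1.8 K, ΔS = +1.03 psu (deep − shallow).
Δρ/ρ₀ = −αΔT + βΔS = -3.24 × 10⁻⁴ + 7.828 × 10⁻⁴ = 4.588 × 10⁻⁴, so Δρ ≈ 0.4698 kg m⁻³.
N² = (g/ρ₀)·Δρ/Δz = g·(Δρ/ρ₀)/Δz = 9.81 × 4.588 × 10⁻⁴ / 105 = 4.2865 × 10⁻⁵ s⁻².
N = √(4.2865 × 10⁻⁵) = 6.5471 × 10⁻³ rad s⁻¹ → T = 2π/N = 959.69 s ≈ 960 s.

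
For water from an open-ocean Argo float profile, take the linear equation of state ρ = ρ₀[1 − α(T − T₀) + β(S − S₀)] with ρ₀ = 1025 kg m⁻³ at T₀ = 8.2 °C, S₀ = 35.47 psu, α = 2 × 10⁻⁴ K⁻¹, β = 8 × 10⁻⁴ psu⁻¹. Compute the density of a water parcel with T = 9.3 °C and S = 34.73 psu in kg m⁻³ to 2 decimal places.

1024.17 kg m⁻³

T − T₀ = +1.1 K, S − S₀ = -0.74 psu.
Bracket = 1 − α·(+1.1) + β·(-0.74) = 1 + (-8.12 × 10⁻⁴) = 0.9991880.
ρ = 1025 × 0.9991880 = 1024.17 kg m⁻³.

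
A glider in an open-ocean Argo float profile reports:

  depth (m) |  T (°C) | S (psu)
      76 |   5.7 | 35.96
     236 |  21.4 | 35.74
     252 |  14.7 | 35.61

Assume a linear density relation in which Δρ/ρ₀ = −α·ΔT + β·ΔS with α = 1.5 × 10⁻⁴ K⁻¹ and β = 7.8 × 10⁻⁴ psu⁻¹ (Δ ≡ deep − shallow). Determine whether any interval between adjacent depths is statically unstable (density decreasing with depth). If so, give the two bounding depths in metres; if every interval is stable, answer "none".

76–236 m

Evaluate Δρ/ρ₀ = −αΔT + βΔS across each adjacent pair:
  76–236 m: −αΔT+βΔS = −(1.5 × 10⁻⁴)(+15.7)+(7.8 × 10⁻⁴)(-0.22) = -2.5 × 10⁻³ → UNSTABLE
  236–252 m: −αΔT+βΔS = −(1.5 × 10⁻⁴)(-6.7)+(7.8 × 10⁻⁴)(-0.13) = 9.0 × 10⁻⁴ → stable
The 76–236 m interval has Δρ < 0: lighter water underlies denser water.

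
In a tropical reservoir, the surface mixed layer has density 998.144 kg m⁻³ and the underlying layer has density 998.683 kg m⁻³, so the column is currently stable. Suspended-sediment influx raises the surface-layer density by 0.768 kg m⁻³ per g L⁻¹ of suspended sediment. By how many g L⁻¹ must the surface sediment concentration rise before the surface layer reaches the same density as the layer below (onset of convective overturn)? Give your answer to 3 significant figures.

Density deficit of the surface layer: 998.683 − 998.144 = 0.539 kg m⁻³.
Required change = 0.539 / 0.768 = 0.702 g L⁻¹.

0.702 g L⁻¹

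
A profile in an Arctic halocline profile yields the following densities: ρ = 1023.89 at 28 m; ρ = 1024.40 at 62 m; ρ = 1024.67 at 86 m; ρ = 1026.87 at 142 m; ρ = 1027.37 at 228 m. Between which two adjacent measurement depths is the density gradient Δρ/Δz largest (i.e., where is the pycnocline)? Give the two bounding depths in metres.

Compute the density gradient over each adjacent pair:
  28–62 m: Δρ/Δz = 0.51/34 = 0.015 kg m⁻⁴
  62–86 m: Δρ/Δz = 0.27/24 = 0.011 kg m⁻⁴
  86–142 m: Δρ/Δz = 2.20/56 = 0.039 kg m⁻⁴
  142–228 m: Δρ/Δz = 0.50/86 = 5.8 × 10⁻³ kg m⁻⁴
The largest gradient is in the 86–142 m interval — the pycnocline.

86–142 m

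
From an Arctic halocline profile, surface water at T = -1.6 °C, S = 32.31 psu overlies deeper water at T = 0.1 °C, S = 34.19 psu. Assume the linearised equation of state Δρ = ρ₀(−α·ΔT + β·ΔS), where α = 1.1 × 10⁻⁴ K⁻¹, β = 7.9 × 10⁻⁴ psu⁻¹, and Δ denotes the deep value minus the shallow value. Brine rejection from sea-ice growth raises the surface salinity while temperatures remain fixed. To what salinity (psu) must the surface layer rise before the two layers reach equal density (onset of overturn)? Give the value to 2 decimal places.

33.95 psu

Neutral buoyancy requires −α(T_deep − T_surf) + β(S_deep − S_surf′) = 0.
S_surf′ = S_deep − (α/β)·ΔT = 34.19 − (1.1 × 10⁻⁴/7.9 × 10⁻⁴)·(+1.7) = 33.9533 psu.
Increase required: 33.9533 − 32.31 = 1.6433 psu.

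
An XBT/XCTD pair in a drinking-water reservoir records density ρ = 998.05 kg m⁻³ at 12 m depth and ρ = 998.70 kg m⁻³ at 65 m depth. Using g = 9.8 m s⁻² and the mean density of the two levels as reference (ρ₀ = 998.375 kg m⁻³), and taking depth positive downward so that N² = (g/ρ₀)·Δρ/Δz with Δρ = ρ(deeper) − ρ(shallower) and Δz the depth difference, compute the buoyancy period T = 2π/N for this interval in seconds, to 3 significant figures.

573 s

Δρ = 998.70 − 998.05 = 0.65 kg m⁻³ over Δz = 65 − 12 = 53 m.
N² = (9.8/998.375) × (0.65/53) = 1.2038 × 10⁻⁴ s⁻².
N = √(1.2038 × 10⁻⁴) = 0.010972 rad s⁻¹, so T = 2π/N = 572.66 s ≈ 573 s.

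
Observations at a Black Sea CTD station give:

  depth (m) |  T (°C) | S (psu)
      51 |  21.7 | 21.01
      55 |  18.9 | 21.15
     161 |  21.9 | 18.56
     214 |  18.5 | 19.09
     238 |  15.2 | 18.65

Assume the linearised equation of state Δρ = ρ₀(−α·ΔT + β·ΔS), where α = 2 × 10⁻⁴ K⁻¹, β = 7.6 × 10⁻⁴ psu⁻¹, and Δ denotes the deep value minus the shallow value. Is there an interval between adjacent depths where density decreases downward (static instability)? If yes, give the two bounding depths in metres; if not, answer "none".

Evaluate Δρ/ρ₀ = −αΔT + βΔS across each adjacent pair:
  51–55 m: −αΔT+βΔS = −(2 × 10⁻⁴)(-2.8)+(7.6 × 10⁻⁴)(+0.14) = 6.7 × 10⁻⁴ → stable
  55–161 m: −αΔT+βΔS = −(2 × 10⁻⁴)(+3.0)+(7.6 × 10⁻⁴)(-2.59) = -2.6 × 10⁻³ → UNSTABLE
  161–214 m: −αΔT+βΔS = −(2 × 10⁻⁴)(-3.4)+(7.6 × 10⁻⁴)(+0.53) = 1.1 × 10⁻³ → stable
  214–238 m: −αΔT+βΔS = −(2 × 10⁻⁴)(-3.3)+(7.6 × 10⁻⁴)(-0.44) = 3.3 × 10⁻⁴ → stable
The 55–161 m interval has Δρ < 0: lighter water underlies denser water.

55–161 m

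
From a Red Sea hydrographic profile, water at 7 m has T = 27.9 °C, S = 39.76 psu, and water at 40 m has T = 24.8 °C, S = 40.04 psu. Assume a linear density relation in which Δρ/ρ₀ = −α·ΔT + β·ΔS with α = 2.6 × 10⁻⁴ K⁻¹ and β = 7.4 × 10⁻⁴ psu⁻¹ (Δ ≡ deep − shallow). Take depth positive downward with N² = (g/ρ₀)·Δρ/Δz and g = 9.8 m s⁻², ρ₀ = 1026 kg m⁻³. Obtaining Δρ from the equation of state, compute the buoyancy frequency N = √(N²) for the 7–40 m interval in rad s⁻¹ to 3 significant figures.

0.0173 rad s⁻¹

ΔT = -3.1 K, ΔS = +0.28 psu (deep − shallow).
Δρ/ρ₀ = −αΔT + βΔS = 8.06 × 10⁻⁴ + 2.072 × 10⁻⁴ = 1.0132 × 10⁻³, so Δρ ≈ 1.040 kg m⁻³.
N² = (g/ρ₀)·Δρ/Δz = g·(Δρ/ρ₀)/Δz = 9.8 × 1.0132 × 10⁻³ / 33 = 3.0089 × 10⁻⁴ s⁻².
N = √(3.0089 × 10⁻⁴) = 0.017346 rad s⁻¹ ≈ 0.0173 rad s⁻¹.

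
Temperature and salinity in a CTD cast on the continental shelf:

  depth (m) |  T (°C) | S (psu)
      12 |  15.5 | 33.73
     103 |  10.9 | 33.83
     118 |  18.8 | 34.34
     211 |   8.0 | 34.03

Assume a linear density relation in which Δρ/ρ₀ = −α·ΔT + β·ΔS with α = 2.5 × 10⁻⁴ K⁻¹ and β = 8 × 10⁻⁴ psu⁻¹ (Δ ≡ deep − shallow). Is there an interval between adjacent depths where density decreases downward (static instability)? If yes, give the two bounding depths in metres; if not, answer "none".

Evaluate Δρ/ρ₀ = −αΔT + βΔS across each adjacent pair:
  12–103 m: −αΔT+βΔS = −(2.5 × 10⁻⁴)(-4.6)+(8 × 10⁻⁴)(+0.10) = 1.2 × 10⁻³ → stable
  103–118 m: −αΔT+βΔS = −(2.5 × 10⁻⁴)(+7.9)+(8 × 10⁻⁴)(+0.51) = -1.6 × 10⁻³ → UNSTABLE
  118–211 m: −αΔT+βΔS = −(2.5 × 10⁻⁴)(-10.8)+(8 × 10⁻⁴)(-0.31) = 2.5 × 10⁻³ → stable
The 103–118 m interval has Δρ < 0: lighter water underlies denser water.

103–118 m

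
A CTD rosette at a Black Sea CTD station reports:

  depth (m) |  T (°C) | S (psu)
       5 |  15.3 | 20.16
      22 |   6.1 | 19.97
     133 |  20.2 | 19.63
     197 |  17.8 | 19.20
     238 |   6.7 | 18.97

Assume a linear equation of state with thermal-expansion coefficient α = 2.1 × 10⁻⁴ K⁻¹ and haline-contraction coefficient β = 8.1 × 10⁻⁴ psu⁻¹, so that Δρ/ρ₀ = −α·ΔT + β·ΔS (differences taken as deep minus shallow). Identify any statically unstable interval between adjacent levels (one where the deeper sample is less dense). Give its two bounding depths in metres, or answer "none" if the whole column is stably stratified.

Evaluate Δρ/ρ₀ = −αΔT + βΔS across each adjacent pair:
  5–22 m: −αΔT+βΔS = −(2.1 × 10⁻⁴)(-9.2)+(8.1 × 10⁻⁴)(-0.19) = 1.8 × 10⁻³ → stable
  22–133 m: −αΔT+βΔS = −(2.1 × 10⁻⁴)(+14.1)+(8.1 × 10⁻⁴)(-0.34) = -3.2 × 10⁻³ → UNSTABLE
  133–197 m: −αΔT+βΔS = −(2.1 × 10⁻⁴)(-2.4)+(8.1 × 10⁻⁴)(-0.43) = 1.6 × 10⁻⁴ → stable
  197–238 m: −αΔT+βΔS = −(2.1 × 10⁻⁴)(-11.1)+(8.1 × 10⁻⁴)(-0.23) = 2.1 × 10⁻³ → stable
The 22–133 m interval has Δρ < 0: lighter water underlies denser water.

22–133 m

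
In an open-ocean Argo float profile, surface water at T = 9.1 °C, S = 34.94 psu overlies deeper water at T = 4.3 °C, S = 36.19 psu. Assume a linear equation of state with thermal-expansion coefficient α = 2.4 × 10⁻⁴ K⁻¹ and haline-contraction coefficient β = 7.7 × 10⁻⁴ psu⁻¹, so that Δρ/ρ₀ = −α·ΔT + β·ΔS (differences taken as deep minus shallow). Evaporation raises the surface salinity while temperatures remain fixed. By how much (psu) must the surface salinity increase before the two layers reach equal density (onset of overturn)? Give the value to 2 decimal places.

2.75 psu

Neutral buoyancy requires −α(T_deep − T_surf) + β(S_deep − S_surf′) = 0.
S_surf′ = S_deep − (α/β)·ΔT = 36.19 − (2.4 × 10⁻⁴/7.7 × 10⁻⁴)·(-4.8) = 37.6861 psu.
Increase required: 37.6861 − 34.94 = 2.7461 psu.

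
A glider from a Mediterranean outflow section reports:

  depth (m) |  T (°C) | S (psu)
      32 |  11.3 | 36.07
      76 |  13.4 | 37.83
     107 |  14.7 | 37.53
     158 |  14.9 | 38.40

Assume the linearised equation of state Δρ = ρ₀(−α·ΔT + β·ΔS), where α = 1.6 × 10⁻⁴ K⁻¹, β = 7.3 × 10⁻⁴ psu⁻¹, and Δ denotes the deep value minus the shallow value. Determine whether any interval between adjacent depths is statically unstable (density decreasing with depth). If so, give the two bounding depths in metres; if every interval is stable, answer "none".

76–107 m

Evaluate Δρ/ρ₀ = −αΔT + βΔS across each adjacent pair:
  32–76 m: −αΔT+βΔS = −(1.6 × 10⁻⁴)(+2.1)+(7.3 × 10⁻⁴)(+1.76) = 9.5 × 10⁻⁴ → stable
  76–107 m: −αΔT+βΔS = −(1.6 × 10⁻⁴)(+1.3)+(7.3 × 10⁻⁴)(-0.30) = -4.3 × 10⁻⁴ → UNSTABLE
  107–158 m: −αΔT+βΔS = −(1.6 × 10⁻⁴)(+0.2)+(7.3 × 10⁻⁴)(+0.87) = 6.0 × 10⁻⁴ → stable
The 76–107 m interval has Δρ < 0: lighter water underlies denser water.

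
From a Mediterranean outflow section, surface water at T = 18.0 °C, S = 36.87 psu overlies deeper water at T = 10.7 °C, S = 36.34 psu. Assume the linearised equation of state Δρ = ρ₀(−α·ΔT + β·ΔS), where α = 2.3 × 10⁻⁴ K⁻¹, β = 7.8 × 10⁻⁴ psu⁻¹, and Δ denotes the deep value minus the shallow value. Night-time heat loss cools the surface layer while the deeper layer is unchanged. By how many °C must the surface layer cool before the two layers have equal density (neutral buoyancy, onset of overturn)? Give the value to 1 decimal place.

Neutral buoyancy requires Δρ = 0, i.e. −α(T_deep − T_surf′) + β(S_deep − S_surf) = 0.
T_surf′ = T_deep − (β/α)·ΔS = 10.7 − (7.8 × 10⁻⁴/2.3 × 10⁻⁴)·(-0.53) = 12.497 °C.
Cooling required: 18.0 − (12.497) = 5.503 °C.

5.5 °C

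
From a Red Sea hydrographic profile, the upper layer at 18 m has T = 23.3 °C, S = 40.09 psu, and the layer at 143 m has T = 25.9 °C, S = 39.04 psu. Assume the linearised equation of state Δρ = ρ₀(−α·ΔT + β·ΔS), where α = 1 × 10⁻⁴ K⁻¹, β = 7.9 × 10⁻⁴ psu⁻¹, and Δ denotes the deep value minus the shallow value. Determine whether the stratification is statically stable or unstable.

ΔT = 25.9 − 23.3 = +2.6 K and ΔS = 39.04 − 40.09 = -1.05 psu (deep − shallow).
−αΔT = -2.60 × 10⁻⁴; βΔS = -8.295 × 10⁻⁴; sum Δρ/ρ₀ = -1.0895 × 10⁻³.
Δρ/ρ₀ < 0, so Δρ < 0: deeper water is lighter → statically unstable; the column would overturn.

unstable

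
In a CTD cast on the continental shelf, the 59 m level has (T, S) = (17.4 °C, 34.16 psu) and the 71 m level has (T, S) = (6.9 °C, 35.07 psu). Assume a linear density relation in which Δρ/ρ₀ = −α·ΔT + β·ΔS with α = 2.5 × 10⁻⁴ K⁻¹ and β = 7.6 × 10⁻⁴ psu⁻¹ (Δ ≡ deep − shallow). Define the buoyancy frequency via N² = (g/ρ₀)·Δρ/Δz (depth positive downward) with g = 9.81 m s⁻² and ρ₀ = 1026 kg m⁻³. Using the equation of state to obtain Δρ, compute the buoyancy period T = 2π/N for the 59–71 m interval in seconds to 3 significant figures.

121 s

ΔT = -10.5 K, ΔS = +0.91 psu (deep − shallow).
Δρ/ρ₀ = −αΔT + βΔS = 2.625 × 10⁻³ + 6.916 × 10⁻⁴ = 3.3166 × 10⁻³, so Δρ ≈ 3.403 kg m⁻³.
N² = (g/ρ₀)·Δρ/Δz = g·(Δρ/ρ₀)/Δz = 9.81 × 3.3166 × 10⁻³ / 12 = 2.7113 × 10⁻³ s⁻².
N = √(2.7113 × 10⁻³) = 0.052070 rad s⁻¹ → T = 2π/N = 120.67 s ≈ 121 s.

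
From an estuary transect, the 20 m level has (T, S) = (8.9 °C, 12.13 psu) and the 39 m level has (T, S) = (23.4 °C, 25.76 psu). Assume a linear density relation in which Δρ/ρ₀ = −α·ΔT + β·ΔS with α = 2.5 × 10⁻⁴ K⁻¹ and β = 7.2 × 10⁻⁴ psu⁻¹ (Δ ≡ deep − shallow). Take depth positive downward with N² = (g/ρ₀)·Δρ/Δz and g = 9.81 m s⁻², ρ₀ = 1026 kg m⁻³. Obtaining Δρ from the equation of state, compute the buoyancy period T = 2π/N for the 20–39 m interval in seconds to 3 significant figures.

ΔT = +14.5 K, ΔS = +13.63 psu (deep − shallow).
Δρ/ρ₀ = −αΔT + βΔS = -3.625 × 10⁻³ + 9.8136 × 10⁻³ = 6.1886 × 10⁻³, so Δρ ≈ 6.350 kg m⁻³.
N² = (g/ρ₀)·Δρ/Δz = g·(Δρ/ρ₀)/Δz = 9.81 × 6.1886 × 10⁻³ / 19 = 3.1953 × 10⁻³ s⁻².
N = √(3.1953 × 10⁻³) = 0.056527 rad s⁻¹ → T = 2π/N = 111.15 s ≈ 111 s.

111 s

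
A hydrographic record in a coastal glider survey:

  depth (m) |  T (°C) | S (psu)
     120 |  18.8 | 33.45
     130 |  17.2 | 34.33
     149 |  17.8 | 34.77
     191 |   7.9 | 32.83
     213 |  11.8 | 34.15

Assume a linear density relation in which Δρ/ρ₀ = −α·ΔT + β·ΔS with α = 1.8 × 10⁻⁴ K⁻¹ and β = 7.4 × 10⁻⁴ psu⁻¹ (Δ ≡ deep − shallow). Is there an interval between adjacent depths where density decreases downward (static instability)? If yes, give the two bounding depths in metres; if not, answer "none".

Evaluate Δρ/ρ₀ = −αΔT + βΔS across each adjacent pair:
  120–130 m: −αΔT+βΔS = −(1.8 × 10⁻⁴)(-1.6)+(7.4 × 10⁻⁴)(+0.88) = 9.4 × 10⁻⁴ → stable
  130–149 m: −αΔT+βΔS = −(1.8 × 10⁻⁴)(+0.6)+(7.4 × 10⁻⁴)(+0.44) = 2.2 × 10⁻⁴ → stable
  149–191 m: −αΔT+βΔS = −(1.8 × 10⁻⁴)(-9.9)+(7.4 × 10⁻⁴)(-1.94) = 3.5 × 10⁻⁴ → stable
  191–213 m: −αΔT+βΔS = −(1.8 × 10⁻⁴)(+3.9)+(7.4 × 10⁻⁴)(+1.32) = 2.7 × 10⁻⁴ → stable
Every interval has Δρ > 0: the column is stably stratified throughout.

none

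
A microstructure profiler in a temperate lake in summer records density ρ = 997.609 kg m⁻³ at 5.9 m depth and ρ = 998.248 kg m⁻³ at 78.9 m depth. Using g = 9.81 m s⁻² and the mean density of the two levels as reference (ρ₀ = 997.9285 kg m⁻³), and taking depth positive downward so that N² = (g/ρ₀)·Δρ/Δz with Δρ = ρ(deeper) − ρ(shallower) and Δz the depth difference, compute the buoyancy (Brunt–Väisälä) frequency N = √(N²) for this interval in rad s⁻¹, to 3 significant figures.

9.28 × 10⁻³ rad s⁻¹

Δρ = 998.248 − 997.609 = 0.639 kg m⁻³ over Δz = 78.9 − 5.9 = 73 m.
N² = (9.81/997.9285) × (0.639/73) = 8.6049 × 10⁻⁵ s⁻².
N = √(8.6049 × 10⁻⁵) = 9.2763 × 10⁻³ rad s⁻¹ ≈ 9.28 × 10⁻³ rad s⁻¹.
N² > 0, so the interval is statically stable.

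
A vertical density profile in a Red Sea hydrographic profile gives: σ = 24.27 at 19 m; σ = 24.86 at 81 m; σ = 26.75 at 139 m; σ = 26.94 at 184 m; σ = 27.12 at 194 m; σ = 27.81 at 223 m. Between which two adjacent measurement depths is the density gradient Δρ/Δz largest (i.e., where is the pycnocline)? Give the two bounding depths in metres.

Compute the density gradient over each adjacent pair:
  19–81 m: Δρ/Δz = 0.59/62 = 9.5 × 10⁻³ kg m⁻⁴
  81–139 m: Δρ/Δz = 1.89/58 = 0.033 kg m⁻⁴
  139–184 m: Δρ/Δz = 0.19/45 = 4.2 × 10⁻³ kg m⁻⁴
  184–194 m: Δρ/Δz = 0.18/10 = 0.018 kg m⁻⁴
  194–223 m: Δρ/Δz = 0.69/29 = 0.024 kg m⁻⁴
The largest gradient is in the 81–139 m interval — the pycnocline.

81–139 m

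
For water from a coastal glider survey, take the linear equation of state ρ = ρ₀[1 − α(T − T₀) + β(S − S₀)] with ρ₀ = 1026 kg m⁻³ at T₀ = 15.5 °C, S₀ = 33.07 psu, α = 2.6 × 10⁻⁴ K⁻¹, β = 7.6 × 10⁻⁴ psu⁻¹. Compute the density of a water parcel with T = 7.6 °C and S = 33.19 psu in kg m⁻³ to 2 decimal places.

T − T₀ = -7.9 K, S − S₀ = +0.12 psu.
Bracket = 1 − α·(-7.9) + β·(+0.12) = 1 + (2.1452 × 10⁻³) = 1.0021452.
ρ = 1026 × 1.0021452 = 1028.20 kg m⁻³.

1028.20 kg m⁻³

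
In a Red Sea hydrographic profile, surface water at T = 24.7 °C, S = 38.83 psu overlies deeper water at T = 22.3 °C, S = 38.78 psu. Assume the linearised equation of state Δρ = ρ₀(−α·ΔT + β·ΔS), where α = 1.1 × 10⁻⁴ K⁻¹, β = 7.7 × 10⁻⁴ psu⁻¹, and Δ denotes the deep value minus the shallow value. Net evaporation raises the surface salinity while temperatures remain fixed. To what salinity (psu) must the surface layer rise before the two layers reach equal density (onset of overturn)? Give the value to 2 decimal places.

Neutral buoyancy requires −α(T_deep − T_surf) + β(S_deep − S_surf′) = 0.
S_surf′ = S_deep − (α/β)·ΔT = 38.78 − (1.1 × 10⁻⁴/7.7 × 10⁻⁴)·(-2.4) = 39.1229 psu.
Increase required: 39.1229 − 38.83 = 0.2929 psu.

39.12 psu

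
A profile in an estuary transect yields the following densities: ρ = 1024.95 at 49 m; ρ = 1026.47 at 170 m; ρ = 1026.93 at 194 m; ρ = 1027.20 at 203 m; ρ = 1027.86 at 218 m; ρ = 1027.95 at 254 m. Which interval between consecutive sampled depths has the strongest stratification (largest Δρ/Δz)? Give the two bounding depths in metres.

Compute the density gradient over each adjacent pair:
  49–170 m: Δρ/Δz = 1.52/121 = 0.013 kg m⁻⁴
  170–194 m: Δρ/Δz = 0.46/24 = 0.019 kg m⁻⁴
  194–203 m: Δρ/Δz = 0.27/9 = 0.030 kg m⁻⁴
  203–218 m: Δρ/Δz = 0.66/15 = 0.044 kg m⁻⁴
  218–254 m: Δρ/Δz = 0.09/36 = 2.5 × 10⁻³ kg m⁻⁴
The largest gradient is in the 203–218 m interval — the pycnocline.

203–218 m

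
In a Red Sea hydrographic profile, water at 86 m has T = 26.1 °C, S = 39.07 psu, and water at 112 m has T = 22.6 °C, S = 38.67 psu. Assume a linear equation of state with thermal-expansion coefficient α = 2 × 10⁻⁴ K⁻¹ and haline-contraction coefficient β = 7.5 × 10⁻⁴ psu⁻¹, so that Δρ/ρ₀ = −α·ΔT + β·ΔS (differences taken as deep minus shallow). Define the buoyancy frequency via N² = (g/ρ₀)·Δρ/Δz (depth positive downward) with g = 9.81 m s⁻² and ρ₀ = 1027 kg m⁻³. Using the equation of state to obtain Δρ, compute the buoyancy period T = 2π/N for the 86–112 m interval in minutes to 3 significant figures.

8.52 min

ΔT = -3.5 K, ΔS = -0.40 psu (deep − shallow).
Δρ/ρ₀ = −αΔT + βΔS = 7.00 × 10⁻⁴ − 3.00 × 10⁻⁴ = 4.00 × 10⁻⁴, so Δρ ≈ 0.4108 kg m⁻³.
N² = (g/ρ₀)·Δρ/Δz = g·(Δρ/ρ₀)/Δz = 9.81 × 4.00 × 10⁻⁴ / 26 = 1.5092 × 10⁻⁴ s⁻².
N = √(1.5092 × 10⁻⁴) = 0.012285 rad s⁻¹ → T = 2π/N = 511.45 s = 8.5242 min ≈ 8.52 min.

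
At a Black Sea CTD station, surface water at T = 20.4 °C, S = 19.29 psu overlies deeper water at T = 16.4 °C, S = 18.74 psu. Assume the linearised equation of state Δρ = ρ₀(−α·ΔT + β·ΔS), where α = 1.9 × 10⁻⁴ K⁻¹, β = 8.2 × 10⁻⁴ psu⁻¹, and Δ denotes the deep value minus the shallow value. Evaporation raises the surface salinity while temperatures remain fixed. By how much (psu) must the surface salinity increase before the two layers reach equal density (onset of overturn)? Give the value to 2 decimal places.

0.38 psu

Neutral buoyancy requires −α(T_deep − T_surf) + β(S_deep − S_surf′) = 0.
S_surf′ = S_deep − (α/β)·ΔT = 18.74 − (1.9 × 10⁻⁴/8.2 × 10⁻⁴)·(-4.0) = 19.6668 psu.
Increase required: 19.6668 − 19.29 = 0.3768 psu.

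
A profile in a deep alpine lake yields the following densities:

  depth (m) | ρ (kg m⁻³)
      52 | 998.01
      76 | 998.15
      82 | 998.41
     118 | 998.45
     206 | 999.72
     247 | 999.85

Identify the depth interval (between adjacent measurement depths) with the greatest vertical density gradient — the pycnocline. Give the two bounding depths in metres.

76–82 m

Compute the density gradient over each adjacent pair:
  52–76 m: Δρ/Δz = 0.14/24 = 5.8 × 10⁻³ kg m⁻⁴
  76–82 m: Δρ/Δz = 0.26/6 = 0.043 kg m⁻⁴
  82–118 m: Δρ/Δz = 0.04/36 = 1.1 × 10⁻³ kg m⁻⁴
  118–206 m: Δρ/Δz = 1.27/88 = 0.014 kg m⁻⁴
  206–247 m: Δρ/Δz = 0.13/41 = 3.2 × 10⁻³ kg m⁻⁴
The largest gradient is in the 76–82 m interval — the pycnocline.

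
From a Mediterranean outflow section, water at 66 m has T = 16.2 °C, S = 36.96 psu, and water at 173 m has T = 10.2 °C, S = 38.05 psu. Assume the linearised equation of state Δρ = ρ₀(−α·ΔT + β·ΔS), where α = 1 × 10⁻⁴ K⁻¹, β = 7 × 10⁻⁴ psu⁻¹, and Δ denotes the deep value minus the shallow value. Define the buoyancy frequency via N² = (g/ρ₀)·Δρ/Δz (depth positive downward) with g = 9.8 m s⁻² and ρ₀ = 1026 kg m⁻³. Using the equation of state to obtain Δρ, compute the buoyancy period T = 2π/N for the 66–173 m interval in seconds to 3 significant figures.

ΔT = -6.0 K, ΔS = +1.09 psu (deep − shallow).
Δρ/ρ₀ = −αΔT + βΔS = 6.00 × 10⁻⁴ + 7.63 × 10⁻⁴ = 1.363 × 10⁻³, so Δρ ≈ 1.398 kg m⁻³.
N² = (g/ρ₀)·Δρ/Δz = g·(Δρ/ρ₀)/Δz = 9.8 × 1.363 × 10⁻³ / 107 = 1.2484 × 10⁻⁴ s⁻².
N = √(1.2484 × 10⁻⁴) = 0.011173 rad s⁻¹ → T = 2π/N = 562.35 s ≈ 562 s.

562 s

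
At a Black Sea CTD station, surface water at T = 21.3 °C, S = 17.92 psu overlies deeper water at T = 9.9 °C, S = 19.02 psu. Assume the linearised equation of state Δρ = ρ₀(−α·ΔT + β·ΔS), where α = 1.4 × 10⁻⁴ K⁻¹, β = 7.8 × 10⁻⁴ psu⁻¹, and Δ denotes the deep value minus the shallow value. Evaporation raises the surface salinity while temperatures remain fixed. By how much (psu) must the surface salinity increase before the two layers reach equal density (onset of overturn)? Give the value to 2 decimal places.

Neutral buoyancy requires −α(T_deep − T_surf) + β(S_deep − S_surf′) = 0.
S_surf′ = S_deep − (α/β)·ΔT = 19.02 − (1.4 × 10⁻⁴/7.8 × 10⁻⁴)·(-11.4) = 21.0662 psu.
Increase required: 21.0662 − 17.92 = 3.1462 psu.

3.15 psu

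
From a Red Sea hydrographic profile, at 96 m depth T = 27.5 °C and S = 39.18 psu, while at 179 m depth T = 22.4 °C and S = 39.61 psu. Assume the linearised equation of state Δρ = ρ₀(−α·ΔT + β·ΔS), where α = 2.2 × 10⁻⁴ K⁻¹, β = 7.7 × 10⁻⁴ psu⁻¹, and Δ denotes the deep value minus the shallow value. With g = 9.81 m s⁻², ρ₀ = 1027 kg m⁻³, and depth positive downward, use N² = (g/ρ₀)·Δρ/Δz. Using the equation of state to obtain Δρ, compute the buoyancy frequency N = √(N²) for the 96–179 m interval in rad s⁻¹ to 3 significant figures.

ΔT = -5.1 K, ΔS = +0.43 psu (deep − shallow).
Δρ/ρ₀ = −αΔT + βΔS = 1.122 × 10⁻³ + 3.311 × 10⁻⁴ = 1.4531 × 10⁻³, so Δρ ≈ 1.492 kg m⁻³.
N² = (g/ρ₀)·Δρ/Δz = g·(Δρ/ρ₀)/Δz = 9.81 × 1.4531 × 10⁻³ / 83 = 1.7175 × 10⁻⁴ s⁻².
N = √(1.7175 × 10⁻⁴) = 0.013105 rad s⁻¹ ≈ 0.0131 rad s⁻¹.

0.0131 rad s⁻¹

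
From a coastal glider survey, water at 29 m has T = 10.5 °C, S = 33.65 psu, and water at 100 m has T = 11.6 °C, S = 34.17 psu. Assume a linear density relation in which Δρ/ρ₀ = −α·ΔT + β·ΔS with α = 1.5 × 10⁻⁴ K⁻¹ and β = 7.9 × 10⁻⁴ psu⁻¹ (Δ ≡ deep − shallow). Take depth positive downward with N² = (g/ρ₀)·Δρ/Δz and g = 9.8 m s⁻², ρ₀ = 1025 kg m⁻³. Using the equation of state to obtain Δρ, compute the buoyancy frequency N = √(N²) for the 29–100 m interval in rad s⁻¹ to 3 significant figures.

ΔT = +1.1 K, ΔS = +0.52 psu (deep − shallow).
Δρ/ρ₀ = −αΔT + βΔS = -1.65 × 10⁻⁴ + 4.108 × 10⁻⁴ = 2.458 × 10⁻⁴, so Δρ ≈ 0.2519 kg m⁻³.
N² = (g/ρ₀)·Δρ/Δz = g·(Δρ/ρ₀)/Δz = 9.8 × 2.458 × 10⁻⁴ / 71 = 3.3927 × 10⁻⁵ s⁻².
N = √(3.3927 × 10⁻⁵) = 5.8247 × 10⁻³ rad s⁻¹ ≈ 5.82 × 10⁻³ rad s⁻¹.

5.82 × 10⁻³ rad s⁻¹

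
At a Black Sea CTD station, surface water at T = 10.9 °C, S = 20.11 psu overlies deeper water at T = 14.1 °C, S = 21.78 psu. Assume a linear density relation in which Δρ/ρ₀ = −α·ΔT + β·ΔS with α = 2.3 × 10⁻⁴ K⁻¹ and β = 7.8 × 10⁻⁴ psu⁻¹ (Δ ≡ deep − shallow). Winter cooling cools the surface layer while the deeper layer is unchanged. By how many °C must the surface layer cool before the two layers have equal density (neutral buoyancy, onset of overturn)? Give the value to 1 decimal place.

2.5 °C

Neutral buoyancy requires Δρ = 0, i.e. −α(T_deep − T_surf′) + β(S_deep − S_surf) = 0.
T_surf′ = T_deep − (β/α)·ΔS = 14.1 − (7.8 × 10⁻⁴/2.3 × 10⁻⁴)·(+1.67) = 8.437 °C.
Cooling required: 10.9 − (8.437) = 2.463 °C.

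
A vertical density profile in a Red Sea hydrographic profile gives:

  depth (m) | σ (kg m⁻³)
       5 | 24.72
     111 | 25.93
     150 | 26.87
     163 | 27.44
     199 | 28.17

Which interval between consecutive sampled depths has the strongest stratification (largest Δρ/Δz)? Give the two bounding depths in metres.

Compute the density gradient over each adjacent pair:
  5–111 m: Δρ/Δz = 1.21/106 = 0.011 kg m⁻⁴
  111–150 m: Δρ/Δz = 0.94/39 = 0.024 kg m⁻⁴
  150–163 m: Δρ/Δz = 0.57/13 = 0.044 kg m⁻⁴
  163–199 m: Δρ/Δz = 0.73/36 = 0.020 kg m⁻⁴
The largest gradient is in the 150–163 m interval — the pycnocline.

150–163 m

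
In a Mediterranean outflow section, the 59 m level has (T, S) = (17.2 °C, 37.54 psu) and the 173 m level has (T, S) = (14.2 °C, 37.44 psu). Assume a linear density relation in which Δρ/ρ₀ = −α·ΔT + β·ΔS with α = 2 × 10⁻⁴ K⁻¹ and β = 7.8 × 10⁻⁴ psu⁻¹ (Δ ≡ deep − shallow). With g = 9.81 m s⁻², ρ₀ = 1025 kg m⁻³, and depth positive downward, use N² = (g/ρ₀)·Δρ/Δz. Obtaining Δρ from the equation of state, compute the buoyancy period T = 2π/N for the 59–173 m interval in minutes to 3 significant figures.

15.6 min

ΔT = -3.0 K, ΔS = -0.10 psu (deep − shallow).
Δρ/ρ₀ = −αΔT + βΔS = 6.00 × 10⁻⁴ − 7.80 × 10⁻⁵ = 5.22 × 10⁻⁴, so Δρ ≈ 0.5351 kg m⁻³.
N² = (g/ρ₀)·Δρ/Δz = g·(Δρ/ρ₀)/Δz = 9.81 × 5.22 × 10⁻⁴ / 114 = 4.4919 × 10⁻⁵ s⁻².
N = √(4.4919 × 10⁻⁵) = 6.7022 × 10⁻³ rad s⁻¹ → T = 2π/N = 937.48 s = 15.625 min ≈ 15.6 min.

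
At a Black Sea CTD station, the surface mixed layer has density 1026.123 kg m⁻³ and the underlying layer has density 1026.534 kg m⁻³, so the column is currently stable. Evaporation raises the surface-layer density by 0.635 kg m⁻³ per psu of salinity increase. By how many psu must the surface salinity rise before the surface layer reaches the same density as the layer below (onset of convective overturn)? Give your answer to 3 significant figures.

Density deficit of the surface layer: 1026.534 − 1026.123 = 0.411 kg m⁻³.
Required change = 0.411 / 0.635 = 0.647 psu.

0.647 psu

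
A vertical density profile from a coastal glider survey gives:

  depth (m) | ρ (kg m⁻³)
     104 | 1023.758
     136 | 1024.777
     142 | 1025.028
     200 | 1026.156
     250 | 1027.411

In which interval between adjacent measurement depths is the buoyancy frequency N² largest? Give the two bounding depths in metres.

Compute the density gradient over each adjacent pair:
  104–136 m: Δρ/Δz = 1.019/32 = 0.032 kg m⁻⁴
  136–142 m: Δρ/Δz = 0.251/6 = 0.042 kg m⁻⁴
  142–200 m: Δρ/Δz = 1.128/58 = 0.019 kg m⁻⁴
  200–250 m: Δρ/Δz = 1.255/50 = 0.025 kg m⁻⁴
The largest gradient is in the 136–142 m interval — the pycnocline.

136–142 m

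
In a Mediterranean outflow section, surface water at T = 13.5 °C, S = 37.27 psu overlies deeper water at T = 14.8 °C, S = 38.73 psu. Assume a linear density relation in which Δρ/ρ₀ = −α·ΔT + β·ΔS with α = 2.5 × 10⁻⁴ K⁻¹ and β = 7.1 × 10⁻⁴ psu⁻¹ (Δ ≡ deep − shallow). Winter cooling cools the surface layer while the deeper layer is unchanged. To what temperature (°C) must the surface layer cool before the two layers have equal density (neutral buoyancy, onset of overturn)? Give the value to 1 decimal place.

Neutral buoyancy requires Δρ = 0, i.e. −α(T_deep − T_surf′) + β(S_deep − S_surf) = 0.
T_surf′ = T_deep − (β/α)·ΔS = 14.8 − (7.1 × 10⁻⁴/2.5 × 10⁻⁴)·(+1.46) = 10.654 °C.
Cooling required: 13.5 − (10.654) = 2.846 °C.

10.7 °C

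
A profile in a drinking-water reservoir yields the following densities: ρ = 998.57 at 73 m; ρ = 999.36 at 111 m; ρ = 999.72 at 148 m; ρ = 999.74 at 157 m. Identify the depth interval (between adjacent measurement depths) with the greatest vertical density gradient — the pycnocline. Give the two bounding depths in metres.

73–111 m

Compute the density gradient over each adjacent pair:
  73–111 m: Δρ/Δz = 0.79/38 = 0.021 kg m⁻⁴
  111–148 m: Δρ/Δz = 0.36/37 = 9.7 × 10⁻³ kg m⁻⁴
  148–157 m: Δρ/Δz = 0.02/9 = 2.2 × 10⁻³ kg m⁻⁴
The largest gradient is in the 73–111 m interval — the pycnocline.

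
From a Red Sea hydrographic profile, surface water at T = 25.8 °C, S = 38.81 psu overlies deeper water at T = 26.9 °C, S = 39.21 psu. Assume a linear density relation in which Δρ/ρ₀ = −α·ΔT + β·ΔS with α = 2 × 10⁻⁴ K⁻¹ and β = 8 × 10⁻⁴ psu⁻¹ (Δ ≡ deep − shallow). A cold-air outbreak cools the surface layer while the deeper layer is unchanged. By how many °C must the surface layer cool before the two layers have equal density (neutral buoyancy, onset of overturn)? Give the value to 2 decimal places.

Neutral buoyancy requires Δρ = 0, i.e. −α(T_deep − T_surf′) + β(S_deep − S_surf) = 0.
T_surf′ = T_deep − (β/α)·ΔS = 26.9 − (8 × 10⁻⁴/2 × 10⁻⁴)·(+0.40) = 25.3000 °C.
Cooling required: 25.8 − (25.3000) = 0.5000 °C.

0.50 °C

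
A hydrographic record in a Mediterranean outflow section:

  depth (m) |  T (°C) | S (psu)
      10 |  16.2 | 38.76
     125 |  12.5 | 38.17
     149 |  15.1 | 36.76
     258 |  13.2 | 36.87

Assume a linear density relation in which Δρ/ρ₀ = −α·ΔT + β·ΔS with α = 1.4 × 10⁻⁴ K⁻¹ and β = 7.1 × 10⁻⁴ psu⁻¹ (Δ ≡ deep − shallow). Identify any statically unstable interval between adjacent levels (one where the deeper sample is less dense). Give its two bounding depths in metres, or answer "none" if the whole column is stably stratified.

Evaluate Δρ/ρ₀ = −αΔT + βΔS across each adjacent pair:
  10–125 m: −αΔT+βΔS = −(1.4 × 10⁻⁴)(-3.7)+(7.1 × 10⁻⁴)(-0.59) = 9.9 × 10⁻⁵ → stable
  125–149 m: −αΔT+βΔS = −(1.4 × 10⁻⁴)(+2.6)+(7.1 × 10⁻⁴)(-1.41) = -1.4 × 10⁻³ → UNSTABLE
  149–258 m: −αΔT+βΔS = −(1.4 × 10⁻⁴)(-1.9)+(7.1 × 10⁻⁴)(+0.11) = 3.4 × 10⁻⁴ → stable
The 125–149 m interval has Δρ < 0: lighter water underlies denser water.

125–149 m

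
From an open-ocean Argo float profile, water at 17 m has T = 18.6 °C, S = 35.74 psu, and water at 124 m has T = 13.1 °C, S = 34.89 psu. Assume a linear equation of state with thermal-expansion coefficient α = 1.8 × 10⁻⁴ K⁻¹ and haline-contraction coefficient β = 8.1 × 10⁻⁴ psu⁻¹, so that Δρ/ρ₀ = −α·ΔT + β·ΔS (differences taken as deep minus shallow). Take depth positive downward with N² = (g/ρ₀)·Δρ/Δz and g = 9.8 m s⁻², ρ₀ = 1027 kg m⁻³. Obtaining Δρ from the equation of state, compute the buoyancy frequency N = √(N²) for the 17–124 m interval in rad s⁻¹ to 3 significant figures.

5.25 × 10⁻³ rad s⁻¹

ΔT = -5.5 K, ΔS = -0.85 psu (deep − shallow).
Δρ/ρ₀ = −αΔT + βΔS = 9.90 × 10⁻⁴ − 6.885 × 10⁻⁴ = 3.015 × 10⁻⁴, so Δρ ≈ 0.3096 kg m⁻³.
N² = (g/ρ₀)·Δρ/Δz = g·(Δρ/ρ₀)/Δz = 9.8 × 3.015 × 10⁻⁴ / 107 = 2.7614 × 10⁻⁵ s⁻².
N = √(2.7614 × 10⁻⁵) = 5.2549 × 10⁻³ rad s⁻¹ ≈ 5.25 × 10⁻³ rad s⁻¹.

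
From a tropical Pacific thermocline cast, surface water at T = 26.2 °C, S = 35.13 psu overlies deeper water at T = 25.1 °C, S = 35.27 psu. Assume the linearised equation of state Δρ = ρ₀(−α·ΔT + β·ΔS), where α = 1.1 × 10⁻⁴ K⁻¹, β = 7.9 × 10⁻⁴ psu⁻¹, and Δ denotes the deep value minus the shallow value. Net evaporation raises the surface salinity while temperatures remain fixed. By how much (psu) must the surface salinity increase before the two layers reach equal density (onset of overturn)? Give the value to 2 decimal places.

Neutral buoyancy requires −α(T_deep − T_surf) + β(S_deep − S_surf′) = 0.
S_surf′ = S_deep − (α/β)·ΔT = 35.27 − (1.1 × 10⁻⁴/7.9 × 10⁻⁴)·(-1.1) = 35.4232 psu.
Increase required: 35.4232 − 35.13 = 0.2932 psu.

0.29 psu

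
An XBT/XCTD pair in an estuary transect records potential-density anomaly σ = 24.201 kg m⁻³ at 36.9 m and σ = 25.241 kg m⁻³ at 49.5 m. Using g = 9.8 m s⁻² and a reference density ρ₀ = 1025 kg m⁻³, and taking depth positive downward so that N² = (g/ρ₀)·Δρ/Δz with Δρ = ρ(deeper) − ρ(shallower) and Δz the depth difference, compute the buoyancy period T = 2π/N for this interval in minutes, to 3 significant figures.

Δρ = 1025.241 − 1024.201 = 1.040 kg m⁻³ over Δz = 49.5 − 36.9 = 12.6 m.
N² = (9.8/1025) × (1.040/12.6) = 7.8916 × 10⁻⁴ s⁻².
N = √(7.8916 × 10⁻⁴) = 0.028092 rad s⁻¹, so T = 2π/N = 223.66 s = 3.7277 min ≈ 3.73 min.

3.73 min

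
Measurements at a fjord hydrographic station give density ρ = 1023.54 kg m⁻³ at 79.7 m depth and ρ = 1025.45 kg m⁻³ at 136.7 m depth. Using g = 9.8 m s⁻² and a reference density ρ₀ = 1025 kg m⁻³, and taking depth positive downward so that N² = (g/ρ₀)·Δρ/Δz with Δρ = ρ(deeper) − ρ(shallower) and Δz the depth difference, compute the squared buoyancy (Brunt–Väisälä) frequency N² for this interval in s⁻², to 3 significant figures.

3.20 × 10⁻⁴ s⁻²

Δρ = 1025.45 − 1023.54 = 1.91 kg m⁻³ over Δz = 136.7 − 79.7 = 57 m.
N² = (9.8/1025) × (1.91/57) = 3.2038 × 10⁻⁴ s⁻² ≈ 3.20 × 10⁻⁴ s⁻².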